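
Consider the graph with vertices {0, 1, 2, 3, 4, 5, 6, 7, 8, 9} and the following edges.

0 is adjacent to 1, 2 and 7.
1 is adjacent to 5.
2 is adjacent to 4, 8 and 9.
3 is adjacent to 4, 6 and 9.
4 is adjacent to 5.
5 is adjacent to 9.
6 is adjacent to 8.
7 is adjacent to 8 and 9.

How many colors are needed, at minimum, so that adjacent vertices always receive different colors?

3

The cycle 1-5-4-2-0-1 has odd length 5, so it cannot be 2-colored; at least 3 colors are needed.
3 colors suffice: color a → {2, 3, 5, 7}; color b → {0, 4, 8, 9}; color c → {1, 6}. No two adjacent vertices share a color.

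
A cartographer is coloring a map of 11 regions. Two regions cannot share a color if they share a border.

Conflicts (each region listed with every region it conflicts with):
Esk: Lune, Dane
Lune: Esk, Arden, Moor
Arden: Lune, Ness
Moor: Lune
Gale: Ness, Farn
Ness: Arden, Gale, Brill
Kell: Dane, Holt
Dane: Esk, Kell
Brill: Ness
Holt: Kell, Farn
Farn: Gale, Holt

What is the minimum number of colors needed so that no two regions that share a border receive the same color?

The cycle Holt-Kell-Dane-Esk-Lune-Arden-Ness-Gale-Farn-Holt has odd length 9, so it cannot be 2-colored; at least 3 colors are needed.
3 colors suffice: color 1 → {Lune, Ness, Kell, Farn}; color 2 → {Arden, Moor, Gale, Dane, Brill, Holt}; color 3 → {Esk}. Each listed conflict is separated.

3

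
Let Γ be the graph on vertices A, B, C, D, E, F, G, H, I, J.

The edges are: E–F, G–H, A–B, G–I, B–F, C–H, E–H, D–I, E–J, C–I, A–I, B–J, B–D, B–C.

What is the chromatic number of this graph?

3

The cycle H-E-F-B-C-H has odd length 5, so it cannot be 2-colored; at least 3 colors are needed.
3 colors suffice: A=2, B=1, C=3, D=2, E=1, F=2, G=3, H=2, I=1, J=2. Each edge has distinct colors on its endpoints.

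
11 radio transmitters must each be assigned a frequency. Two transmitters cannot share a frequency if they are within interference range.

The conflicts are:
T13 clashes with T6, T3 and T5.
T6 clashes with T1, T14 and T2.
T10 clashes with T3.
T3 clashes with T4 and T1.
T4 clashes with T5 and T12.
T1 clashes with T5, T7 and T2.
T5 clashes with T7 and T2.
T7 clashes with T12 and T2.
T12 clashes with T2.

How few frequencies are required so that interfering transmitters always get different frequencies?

T1, T5, T7, T2 are mutually in conflict, so at least 4 frequencies are needed.
4 frequencies suffice: frequency 1 → {T6, T3, T5, T12}; frequency 2 → {T13, T10, T4, T1, T14}; frequency 3 → {T2}; frequency 4 → {T7}. Every pair that conflicts lands in different frequencies.

4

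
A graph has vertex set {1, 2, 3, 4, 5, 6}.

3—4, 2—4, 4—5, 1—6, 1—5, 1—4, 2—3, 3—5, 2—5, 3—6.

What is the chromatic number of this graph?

2, 3, 4, 5 are pairwise adjacent (a clique of size 4), so at least 4 colors are needed.
4 colors suffice: color a → {4, 6}; color b → {5}; color c → {1, 3}; color d → {2}. Each edge has distinct colors on its endpoints.

4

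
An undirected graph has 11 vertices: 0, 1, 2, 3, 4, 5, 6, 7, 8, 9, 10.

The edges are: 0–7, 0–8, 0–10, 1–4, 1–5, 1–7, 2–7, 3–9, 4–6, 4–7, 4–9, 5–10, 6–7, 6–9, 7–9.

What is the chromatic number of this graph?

4, 6, 7, 9 are mutually adjacent (a clique of size 4), so at least 4 colors are needed.
4 colors suffice: 0=b, 1=c, 2=b, 3=a, 4=b, 5=a, 6=d, 7=a, 8=a, 9=c, 10=c. Every edge joins two different colors.

4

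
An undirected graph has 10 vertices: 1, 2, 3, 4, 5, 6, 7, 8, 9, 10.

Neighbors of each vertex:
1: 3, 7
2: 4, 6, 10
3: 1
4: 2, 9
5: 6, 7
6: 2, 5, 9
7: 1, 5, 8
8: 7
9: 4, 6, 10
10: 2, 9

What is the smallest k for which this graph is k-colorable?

9 and 10 are adjacent, so at least 2 colors are needed.
2 colors suffice: color a → {1, 2, 5, 8, 9}; color b → {3, 4, 6, 7, 10}. Every edge joins two different colors.

2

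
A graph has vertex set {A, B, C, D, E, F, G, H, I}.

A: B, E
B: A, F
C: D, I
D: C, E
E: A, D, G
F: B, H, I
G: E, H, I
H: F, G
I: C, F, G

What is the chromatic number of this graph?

3

The cycle C-I-G-E-D-C has odd length 5, so it cannot be 2-colored; at least 3 colors are needed.
3 colors suffice: color 1 → {A, C, F, G}; color 2 → {B, E, H, I}; color 3 → {D}. Each edge has distinct colors on its endpoints.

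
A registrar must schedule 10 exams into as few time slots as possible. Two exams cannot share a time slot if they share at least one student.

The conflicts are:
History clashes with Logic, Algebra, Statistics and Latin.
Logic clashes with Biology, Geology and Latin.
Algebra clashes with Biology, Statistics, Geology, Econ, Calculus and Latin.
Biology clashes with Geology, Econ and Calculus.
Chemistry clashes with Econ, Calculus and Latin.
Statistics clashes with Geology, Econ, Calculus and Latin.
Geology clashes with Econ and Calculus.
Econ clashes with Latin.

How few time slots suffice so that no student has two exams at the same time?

4

Algebra, Biology, Geology, Calculus are mutually in conflict, so at least 4 time slots are needed.
4 time slots suffice: time slot 1 → {Logic, Algebra, Chemistry}; time slot 2 → {Biology, Statistics}; time slot 3 → {Geology, Latin}; time slot 4 → {History, Econ, Calculus}. No two conflicting exams share a time slot.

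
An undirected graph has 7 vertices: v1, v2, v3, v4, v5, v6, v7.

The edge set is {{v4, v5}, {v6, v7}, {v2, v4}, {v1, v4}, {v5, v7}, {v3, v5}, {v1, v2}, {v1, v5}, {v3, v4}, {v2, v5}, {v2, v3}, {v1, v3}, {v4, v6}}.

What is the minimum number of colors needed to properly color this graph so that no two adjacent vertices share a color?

v1, v2, v3, v4, v5 form a clique, so at least 5 colors are needed.
5 colors suffice: color 1 → {v5, v6}; color 2 → {v4, v7}; color 3 → {v3}; color 4 → {v2}; color 5 → {v1}. Each edge has distinct colors on its endpoints.

5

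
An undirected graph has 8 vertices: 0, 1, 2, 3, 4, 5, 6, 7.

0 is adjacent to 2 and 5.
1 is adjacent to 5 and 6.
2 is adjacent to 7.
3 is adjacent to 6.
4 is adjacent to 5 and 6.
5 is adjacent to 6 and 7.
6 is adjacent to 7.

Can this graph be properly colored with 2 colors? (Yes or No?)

No

4, 5, 6 are pairwise adjacent, so at least 3 colors are needed.
So 2 colors are not enough.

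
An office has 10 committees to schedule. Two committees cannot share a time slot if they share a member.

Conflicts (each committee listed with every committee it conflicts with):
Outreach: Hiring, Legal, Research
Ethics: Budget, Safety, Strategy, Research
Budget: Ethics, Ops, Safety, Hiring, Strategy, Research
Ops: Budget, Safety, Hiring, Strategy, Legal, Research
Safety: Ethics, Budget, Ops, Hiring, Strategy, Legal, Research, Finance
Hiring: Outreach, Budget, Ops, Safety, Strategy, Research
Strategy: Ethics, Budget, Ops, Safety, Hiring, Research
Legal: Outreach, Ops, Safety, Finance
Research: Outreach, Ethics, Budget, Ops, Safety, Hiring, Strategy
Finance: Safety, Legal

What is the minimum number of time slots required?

Budget, Ops, Safety, Hiring, Strategy, Research pairwise conflict, so at least 6 time slots are needed.
6 time slots suffice: time slot 1 → {Outreach, Safety}; time slot 2 → {Legal, Research}; time slot 3 → {Strategy, Finance}; time slot 4 → {Ethics, Hiring}; time slot 5 → {Ops}; time slot 6 → {Budget}. No two conflicting committees share a time slot.

6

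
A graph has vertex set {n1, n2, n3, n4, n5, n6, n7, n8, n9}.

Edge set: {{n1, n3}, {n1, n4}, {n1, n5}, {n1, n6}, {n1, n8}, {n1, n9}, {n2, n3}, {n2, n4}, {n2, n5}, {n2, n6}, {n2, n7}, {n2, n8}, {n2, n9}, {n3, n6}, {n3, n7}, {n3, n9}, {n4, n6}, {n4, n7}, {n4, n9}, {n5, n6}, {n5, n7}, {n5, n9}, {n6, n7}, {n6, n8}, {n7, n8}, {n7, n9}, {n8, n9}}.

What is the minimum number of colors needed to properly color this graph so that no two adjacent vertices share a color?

4

n2, n5, n7, n9 form a clique, so at least 4 colors are needed.
A valid assignment using 4 colors: n1=R, n2=G, n3=Y, n4=Y, n5=Y, n6=B, n7=R, n8=Y, n9=B. No two adjacent vertices share a color.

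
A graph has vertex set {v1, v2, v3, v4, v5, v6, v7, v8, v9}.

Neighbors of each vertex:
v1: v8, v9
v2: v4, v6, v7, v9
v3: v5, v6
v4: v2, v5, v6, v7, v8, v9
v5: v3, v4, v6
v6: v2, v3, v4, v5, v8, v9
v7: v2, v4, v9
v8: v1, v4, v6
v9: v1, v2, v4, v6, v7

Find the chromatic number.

4

v2, v4, v7, v9 are pairwise adjacent (a clique of size 4), so at least 4 colors are needed.
4 colors suffice: v1=1, v2=4, v3=1, v4=1, v5=3, v6=2, v7=2, v8=3, v9=3. No two adjacent vertices share a color.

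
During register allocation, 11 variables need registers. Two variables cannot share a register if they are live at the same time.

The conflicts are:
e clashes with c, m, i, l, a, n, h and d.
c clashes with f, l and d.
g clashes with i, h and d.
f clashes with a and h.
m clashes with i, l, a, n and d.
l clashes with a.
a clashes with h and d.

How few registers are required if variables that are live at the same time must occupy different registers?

e, m, a, d all conflict with each other, so at least 4 registers are needed.
4 registers suffice: e=1, c=2, g=1, f=1, m=2, i=3, l=4, a=3, n=3, h=2, d=4. No two conflicting variables share a register.

4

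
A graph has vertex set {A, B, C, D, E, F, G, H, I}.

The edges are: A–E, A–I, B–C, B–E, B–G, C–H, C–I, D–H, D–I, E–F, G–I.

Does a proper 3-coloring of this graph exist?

The chromatic number is 3. The cycle G-B-E-A-I-G has odd length 5, so it cannot be 2-colored; at least 3 colors are needed.
One proper 3-coloring: A=2, B=2, C=3, D=2, E=1, F=2, G=3, H=1, I=1.
That is already a proper 3-coloring.

Yes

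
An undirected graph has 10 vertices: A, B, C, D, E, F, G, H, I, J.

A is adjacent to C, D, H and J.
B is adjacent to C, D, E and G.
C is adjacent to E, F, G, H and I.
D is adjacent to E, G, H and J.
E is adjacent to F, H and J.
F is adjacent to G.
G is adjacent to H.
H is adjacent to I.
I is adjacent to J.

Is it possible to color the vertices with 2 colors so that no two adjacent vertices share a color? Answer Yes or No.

A, D, H are pairwise adjacent, so at least 3 colors are needed.
So 2 colors are not enough.

No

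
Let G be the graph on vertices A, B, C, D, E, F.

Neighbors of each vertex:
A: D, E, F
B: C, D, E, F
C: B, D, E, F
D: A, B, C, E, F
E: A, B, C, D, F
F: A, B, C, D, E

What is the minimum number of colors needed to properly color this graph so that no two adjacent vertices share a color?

B, C, D, E, F form a clique, so at least 5 colors are needed.
5 colors suffice: color 1 → {E}; color 2 → {D}; color 3 → {F}; color 4 → {A, B}; color 5 → {C}. Each edge has distinct colors on its endpoints.

5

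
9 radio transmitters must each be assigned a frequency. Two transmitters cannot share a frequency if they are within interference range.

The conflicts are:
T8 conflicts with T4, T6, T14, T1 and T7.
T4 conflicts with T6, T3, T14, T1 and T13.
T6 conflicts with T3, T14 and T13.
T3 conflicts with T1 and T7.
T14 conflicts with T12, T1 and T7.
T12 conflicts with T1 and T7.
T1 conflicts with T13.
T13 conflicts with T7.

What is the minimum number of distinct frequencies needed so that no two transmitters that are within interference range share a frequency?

T8, T4, T14, T1 all conflict with each other, so at least 4 frequencies are needed.
4 frequencies suffice: T8=4, T4=3, T6=2, T3=1, T14=1, T12=3, T1=2, T13=1, T7=2. No two conflicting transmitters share a frequency.

4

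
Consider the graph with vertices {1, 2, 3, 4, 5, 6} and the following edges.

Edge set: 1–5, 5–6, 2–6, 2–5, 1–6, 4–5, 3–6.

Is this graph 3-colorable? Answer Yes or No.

The chromatic number is 3. 1, 5, 6 are pairwise adjacent, so at least 3 colors are needed.
3 colors suffice: 1=c, 2=c, 3=b, 4=a, 5=b, 6=a.
That is already a proper 3-coloring.

Yes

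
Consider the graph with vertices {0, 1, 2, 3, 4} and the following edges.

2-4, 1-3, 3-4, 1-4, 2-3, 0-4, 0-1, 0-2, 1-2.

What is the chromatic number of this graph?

1, 2, 3, 4 form a clique, so at least 4 colors are needed.
4 colors suffice: color red → {4}; color blue → {2}; color green → {1}; color yellow → {0, 3}. Every edge joins two different colors.

4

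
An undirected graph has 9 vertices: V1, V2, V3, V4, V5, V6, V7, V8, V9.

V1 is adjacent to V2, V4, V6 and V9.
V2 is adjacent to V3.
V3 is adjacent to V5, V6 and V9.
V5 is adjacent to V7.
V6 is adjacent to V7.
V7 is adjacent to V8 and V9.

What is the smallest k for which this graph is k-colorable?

2

V2 and V3 are adjacent, so at least 2 colors are needed.
2 colors suffice: color R → {V1, V3, V7}; color B → {V2, V4, V5, V6, V8, V9}. No two adjacent vertices share a color.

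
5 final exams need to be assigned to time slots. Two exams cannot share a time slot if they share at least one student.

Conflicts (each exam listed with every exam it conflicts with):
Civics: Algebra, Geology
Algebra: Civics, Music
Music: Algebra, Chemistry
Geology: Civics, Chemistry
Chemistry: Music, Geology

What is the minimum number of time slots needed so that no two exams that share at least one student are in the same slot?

The cycle Algebra-Music-Chemistry-Geology-Civics-Algebra has odd length 5, so it cannot be 2-colored; at least 3 time slots are needed.
3 time slots suffice: Civics=2, Algebra=1, Music=2, Geology=3, Chemistry=1. Each listed conflict is separated.

3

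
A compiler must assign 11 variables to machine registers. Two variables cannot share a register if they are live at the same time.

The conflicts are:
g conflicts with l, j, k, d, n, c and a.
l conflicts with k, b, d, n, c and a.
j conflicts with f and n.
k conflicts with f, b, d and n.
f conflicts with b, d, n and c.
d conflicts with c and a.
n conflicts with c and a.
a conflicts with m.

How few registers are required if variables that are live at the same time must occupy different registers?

4

g, l, d, c are mutually in conflict, so at least 4 registers are needed.
4 registers suffice: register 1 → {g, f, m}; register 2 → {l, j}; register 3 → {b, d, n}; register 4 → {k, c, a}. Every pair that conflicts lands in different registers.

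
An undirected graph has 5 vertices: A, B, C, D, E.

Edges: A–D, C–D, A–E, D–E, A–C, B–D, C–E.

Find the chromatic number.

A, C, D, E form a clique, so at least 4 colors are needed.
A valid assignment using 4 colors: A=2, B=2, C=4, D=1, E=3. Every edge joins two different colors.

4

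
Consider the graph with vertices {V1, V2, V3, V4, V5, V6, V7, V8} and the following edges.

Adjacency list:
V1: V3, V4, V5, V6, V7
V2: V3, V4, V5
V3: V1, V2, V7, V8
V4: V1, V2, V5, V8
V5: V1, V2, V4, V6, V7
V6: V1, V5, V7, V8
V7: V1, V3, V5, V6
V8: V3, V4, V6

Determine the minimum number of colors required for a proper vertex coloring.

4

V1, V5, V6, V7 are pairwise adjacent (a clique of size 4), so at least 4 colors are needed.
4 colors suffice: color 1 → {V3, V5}; color 2 → {V1, V2, V8}; color 3 → {V4, V6}; color 4 → {V7}. No two adjacent vertices share a color.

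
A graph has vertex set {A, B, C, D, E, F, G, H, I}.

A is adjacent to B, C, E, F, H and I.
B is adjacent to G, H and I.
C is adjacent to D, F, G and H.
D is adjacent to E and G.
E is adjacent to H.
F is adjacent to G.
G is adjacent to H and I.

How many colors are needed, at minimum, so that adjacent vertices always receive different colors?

3

A, B, H are pairwise adjacent, so at least 3 colors are needed.
3 colors suffice: color red → {A, G}; color blue → {B, C, E}; color green → {D, F, H, I}. Every edge joins two different colors.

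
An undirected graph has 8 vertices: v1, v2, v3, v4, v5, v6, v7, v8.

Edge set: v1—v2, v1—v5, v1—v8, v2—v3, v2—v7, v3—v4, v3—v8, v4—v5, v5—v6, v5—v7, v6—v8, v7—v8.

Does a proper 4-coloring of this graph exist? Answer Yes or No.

Yes

The chromatic number is 3. The cycle v3-v2-v1-v5-v4-v3 has odd length 5, so it cannot be 2-colored; at least 3 colors are needed.
3 colors suffice: color 1 → {v2, v5, v8}; color 2 → {v1, v3, v6, v7}; color 3 → {v4}.
Since 4 ≥ 3, a proper 4-coloring certainly exists.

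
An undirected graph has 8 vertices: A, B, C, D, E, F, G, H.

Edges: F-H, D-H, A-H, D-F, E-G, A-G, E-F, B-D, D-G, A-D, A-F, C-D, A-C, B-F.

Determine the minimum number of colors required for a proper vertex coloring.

4

A, D, F, H are mutually adjacent (a clique of size 4), so at least 4 colors are needed.
A valid assignment using 4 colors: A=3, B=3, C=2, D=1, E=1, F=2, G=2, H=4. Every edge joins two different colors.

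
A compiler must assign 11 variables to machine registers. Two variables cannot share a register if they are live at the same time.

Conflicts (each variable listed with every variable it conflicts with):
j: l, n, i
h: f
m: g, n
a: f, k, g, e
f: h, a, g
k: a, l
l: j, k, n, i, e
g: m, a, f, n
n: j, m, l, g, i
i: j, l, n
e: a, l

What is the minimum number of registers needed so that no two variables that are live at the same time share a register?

4

j, l, n, i are mutually in conflict, so at least 4 registers are needed.
A valid assignment using 4 registers: j=4, h=1, m=3, a=1, f=3, k=3, l=2, g=2, n=1, i=3, e=3. Every pair that conflicts lands in different registers.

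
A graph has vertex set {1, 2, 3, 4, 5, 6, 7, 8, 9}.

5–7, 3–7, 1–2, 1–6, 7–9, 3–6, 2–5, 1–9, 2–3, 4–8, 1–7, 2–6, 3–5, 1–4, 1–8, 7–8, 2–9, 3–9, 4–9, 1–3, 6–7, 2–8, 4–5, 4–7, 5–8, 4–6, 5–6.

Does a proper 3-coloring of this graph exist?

No

1, 4, 7, 8 form a clique, so at least 4 colors are needed.
So 3 colors are not enough.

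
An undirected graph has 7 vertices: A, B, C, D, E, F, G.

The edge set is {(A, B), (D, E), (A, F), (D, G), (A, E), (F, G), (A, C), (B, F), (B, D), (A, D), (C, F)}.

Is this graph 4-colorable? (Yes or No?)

The chromatic number is 3. A, C, F are pairwise adjacent, so at least 3 colors are needed.
3 colors suffice: A=1, B=3, C=3, D=2, E=3, F=2, G=1.
Since 4 ≥ 3, a proper 4-coloring certainly exists.

Yes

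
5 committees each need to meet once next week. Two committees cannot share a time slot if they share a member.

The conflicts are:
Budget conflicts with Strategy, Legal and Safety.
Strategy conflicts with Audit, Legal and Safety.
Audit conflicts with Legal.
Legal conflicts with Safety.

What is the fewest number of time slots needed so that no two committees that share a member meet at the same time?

Budget, Strategy, Legal, Safety pairwise conflict, so at least 4 time slots are needed.
4 time slots suffice: time slot 1 → {Strategy}; time slot 2 → {Legal}; time slot 3 → {Budget, Audit}; time slot 4 → {Safety}. No two conflicting committees share a time slot.

4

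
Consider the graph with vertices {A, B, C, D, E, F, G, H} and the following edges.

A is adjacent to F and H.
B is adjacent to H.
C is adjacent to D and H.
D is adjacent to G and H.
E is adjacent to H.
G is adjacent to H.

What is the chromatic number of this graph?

D, G, H form a triangle, so at least 3 colors are needed.
3 colors suffice: color 1 → {F, H}; color 2 → {A, B, D, E}; color 3 → {C, G}. Every edge joins two different colors.

3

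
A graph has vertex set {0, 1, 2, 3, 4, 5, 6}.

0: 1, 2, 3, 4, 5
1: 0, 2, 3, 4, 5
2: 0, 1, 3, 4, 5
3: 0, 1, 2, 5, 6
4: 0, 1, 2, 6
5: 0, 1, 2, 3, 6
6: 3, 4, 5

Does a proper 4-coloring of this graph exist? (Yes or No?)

No

0, 1, 2, 3, 5 form a clique, so at least 5 colors are needed.
So 4 colors are not enough.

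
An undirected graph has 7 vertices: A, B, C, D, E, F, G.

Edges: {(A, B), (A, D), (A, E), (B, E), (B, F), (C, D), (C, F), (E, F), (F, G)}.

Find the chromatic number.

A, B, E are mutually adjacent, so at least 3 colors are needed.
3 colors suffice: A=1, B=3, C=3, D=2, E=2, F=1, G=2. Each edge has distinct colors on its endpoints.

3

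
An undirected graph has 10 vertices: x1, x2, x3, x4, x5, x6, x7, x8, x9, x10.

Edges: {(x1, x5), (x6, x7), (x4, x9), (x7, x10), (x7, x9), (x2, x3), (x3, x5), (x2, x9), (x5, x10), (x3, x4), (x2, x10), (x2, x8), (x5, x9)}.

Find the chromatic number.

x5 and x10 are adjacent, so at least 2 colors are needed.
2 colors suffice: x1=2, x2=1, x3=2, x4=1, x5=1, x6=2, x7=1, x8=2, x9=2, x10=2. No two adjacent vertices share a color.

2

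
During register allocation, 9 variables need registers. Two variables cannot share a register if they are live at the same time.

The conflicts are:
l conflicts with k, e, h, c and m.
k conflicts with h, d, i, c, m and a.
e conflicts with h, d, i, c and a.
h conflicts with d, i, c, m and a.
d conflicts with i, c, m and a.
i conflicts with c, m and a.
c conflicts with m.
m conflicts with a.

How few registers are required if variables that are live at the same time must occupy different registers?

6

k, h, d, i, m, a pairwise conflict, so at least 6 registers are needed.
A valid assignment using 6 registers: l=2, k=4, e=3, h=1, d=2, i=5, c=6, m=3, a=6. Every pair that conflicts lands in different registers.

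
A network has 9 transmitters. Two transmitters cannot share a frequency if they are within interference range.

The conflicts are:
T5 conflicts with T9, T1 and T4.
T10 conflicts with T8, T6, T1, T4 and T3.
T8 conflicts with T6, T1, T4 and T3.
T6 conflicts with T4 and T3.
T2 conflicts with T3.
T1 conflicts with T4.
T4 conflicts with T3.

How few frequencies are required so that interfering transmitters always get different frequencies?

5

T10, T8, T6, T4, T3 all conflict with each other, so at least 5 frequencies are needed.
5 frequencies suffice: T5=2, T10=2, T8=4, T6=5, T9=1, T2=1, T1=3, T4=1, T3=3. Each listed conflict is separated.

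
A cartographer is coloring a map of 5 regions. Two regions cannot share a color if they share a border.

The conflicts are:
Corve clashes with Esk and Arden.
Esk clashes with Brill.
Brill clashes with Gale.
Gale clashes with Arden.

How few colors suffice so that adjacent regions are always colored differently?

3

The cycle Esk-Corve-Arden-Gale-Brill-Esk has odd length 5, so it cannot be 2-colored; at least 3 colors are needed.
3 colors suffice: color 1 → {Esk, Arden}; color 2 → {Corve, Gale}; color 3 → {Brill}. Each listed conflict is separated.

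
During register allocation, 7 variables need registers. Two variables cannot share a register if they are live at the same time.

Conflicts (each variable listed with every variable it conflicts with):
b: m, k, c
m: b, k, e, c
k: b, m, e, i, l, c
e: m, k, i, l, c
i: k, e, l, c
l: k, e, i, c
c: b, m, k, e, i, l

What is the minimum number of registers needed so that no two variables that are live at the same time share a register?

5

k, e, i, l, c all conflict with each other, so at least 5 registers are needed.
5 registers suffice: register 1 → {c}; register 2 → {k}; register 3 → {b, e}; register 4 → {m, i}; register 5 → {l}. No two conflicting variables share a register.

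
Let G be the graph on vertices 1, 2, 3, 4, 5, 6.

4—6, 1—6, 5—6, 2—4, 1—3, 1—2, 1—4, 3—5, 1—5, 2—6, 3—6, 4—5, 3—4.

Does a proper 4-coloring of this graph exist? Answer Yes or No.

No

1, 3, 4, 5, 6 form a clique, so at least 5 colors are needed.
So 4 colors are not enough.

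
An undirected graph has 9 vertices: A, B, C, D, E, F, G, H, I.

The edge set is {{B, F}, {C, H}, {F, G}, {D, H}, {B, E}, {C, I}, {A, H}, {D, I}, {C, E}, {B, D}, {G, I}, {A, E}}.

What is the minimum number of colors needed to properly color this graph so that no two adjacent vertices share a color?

The cycle D-H-A-E-B-D has odd length 5, so it cannot be 2-colored; at least 3 colors are needed.
3 colors suffice: color red → {B, H, I}; color blue → {D, E, G}; color green → {A, C, F}. No two adjacent vertices share a color.

3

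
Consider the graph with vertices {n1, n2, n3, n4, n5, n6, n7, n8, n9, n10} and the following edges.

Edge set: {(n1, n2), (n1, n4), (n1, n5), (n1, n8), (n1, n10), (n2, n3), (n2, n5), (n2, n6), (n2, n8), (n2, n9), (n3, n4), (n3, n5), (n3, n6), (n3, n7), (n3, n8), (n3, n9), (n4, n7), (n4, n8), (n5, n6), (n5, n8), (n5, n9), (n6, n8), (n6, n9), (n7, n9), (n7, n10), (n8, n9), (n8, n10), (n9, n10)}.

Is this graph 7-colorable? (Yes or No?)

The chromatic number is 6. n2, n3, n5, n6, n8, n9 form a clique, so at least 6 colors are needed.
6 colors suffice: color 1 → {n7, n8}; color 2 → {n1, n9}; color 3 → {n3, n10}; color 4 → {n2, n4}; color 5 → {n5}; color 6 → {n6}.
Since 7 ≥ 6, a proper 7-coloring certainly exists.

Yes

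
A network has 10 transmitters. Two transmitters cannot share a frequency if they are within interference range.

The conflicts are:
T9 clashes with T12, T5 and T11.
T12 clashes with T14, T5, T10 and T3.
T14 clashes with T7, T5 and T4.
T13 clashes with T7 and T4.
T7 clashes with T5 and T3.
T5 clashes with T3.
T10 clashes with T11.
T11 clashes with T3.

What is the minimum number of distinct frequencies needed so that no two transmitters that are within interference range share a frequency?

3

T14, T7, T5 are mutually in conflict, so at least 3 frequencies are needed.
A valid assignment using 3 frequencies: T9=3, T12=1, T14=3, T13=2, T7=1, T5=2, T10=2, T11=1, T4=1, T3=3. Each listed conflict is separated.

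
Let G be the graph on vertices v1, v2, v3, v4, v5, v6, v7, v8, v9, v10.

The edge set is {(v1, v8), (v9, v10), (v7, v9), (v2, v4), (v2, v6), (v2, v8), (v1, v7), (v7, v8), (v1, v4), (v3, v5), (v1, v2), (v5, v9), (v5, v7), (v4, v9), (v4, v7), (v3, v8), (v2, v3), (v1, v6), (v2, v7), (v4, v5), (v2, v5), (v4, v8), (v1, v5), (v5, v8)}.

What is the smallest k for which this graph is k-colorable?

v1, v2, v4, v5, v7, v8 are mutually adjacent (a clique of size 6), so at least 6 colors are needed.
6 colors suffice: color 1 → {v2, v9}; color 2 → {v5, v6, v10}; color 3 → {v1, v3}; color 4 → {v7}; color 5 → {v8}; color 6 → {v4}. Every edge joins two different colors.

6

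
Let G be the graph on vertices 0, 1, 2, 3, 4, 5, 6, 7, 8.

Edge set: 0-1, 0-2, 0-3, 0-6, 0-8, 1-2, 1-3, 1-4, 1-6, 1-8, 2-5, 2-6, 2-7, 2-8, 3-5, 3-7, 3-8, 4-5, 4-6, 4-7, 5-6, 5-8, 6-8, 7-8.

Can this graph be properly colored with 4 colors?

No

0, 1, 2, 6, 8 are mutually adjacent (a clique of size 5), so at least 5 colors are needed.
So 4 colors are not enough.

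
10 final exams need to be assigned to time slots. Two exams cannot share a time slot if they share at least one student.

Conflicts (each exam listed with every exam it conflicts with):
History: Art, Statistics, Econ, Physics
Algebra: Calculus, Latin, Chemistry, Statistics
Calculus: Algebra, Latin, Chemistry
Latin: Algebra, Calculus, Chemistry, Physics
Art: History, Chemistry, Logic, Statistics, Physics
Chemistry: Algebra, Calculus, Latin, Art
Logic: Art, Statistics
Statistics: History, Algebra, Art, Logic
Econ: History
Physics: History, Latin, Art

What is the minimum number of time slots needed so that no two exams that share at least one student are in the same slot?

Algebra, Calculus, Latin, Chemistry all conflict with each other, so at least 4 time slots are needed.
4 time slots suffice: time slot 1 → {Latin, Art, Econ}; time slot 2 → {History, Algebra, Logic}; time slot 3 → {Chemistry, Statistics, Physics}; time slot 4 → {Calculus}. Each listed conflict is separated.

4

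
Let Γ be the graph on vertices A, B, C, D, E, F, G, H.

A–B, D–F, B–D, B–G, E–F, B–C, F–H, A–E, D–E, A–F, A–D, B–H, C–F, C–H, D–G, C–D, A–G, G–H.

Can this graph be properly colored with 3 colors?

A, D, E, F form a clique, so at least 4 colors are needed.
So 3 colors are not enough.

No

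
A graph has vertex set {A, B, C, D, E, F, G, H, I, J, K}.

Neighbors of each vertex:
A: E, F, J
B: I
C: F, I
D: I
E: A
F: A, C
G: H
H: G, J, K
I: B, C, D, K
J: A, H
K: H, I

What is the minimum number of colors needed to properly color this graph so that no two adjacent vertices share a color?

The cycle F-C-I-K-H-J-A-F has odd length 7, so it cannot be 2-colored; at least 3 colors are needed.
3 colors suffice: color red → {A, H, I}; color blue → {B, C, D, E, G, J, K}; color green → {F}. No two adjacent vertices share a color.

3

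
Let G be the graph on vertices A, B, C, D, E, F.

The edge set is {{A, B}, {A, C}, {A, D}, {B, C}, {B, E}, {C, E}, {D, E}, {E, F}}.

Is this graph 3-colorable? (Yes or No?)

Yes

The chromatic number is 3. A, B, C are pairwise adjacent, so at least 3 colors are needed.
One proper 3-coloring: A=red, B=blue, C=green, D=blue, E=red, F=blue.
That is already a proper 3-coloring.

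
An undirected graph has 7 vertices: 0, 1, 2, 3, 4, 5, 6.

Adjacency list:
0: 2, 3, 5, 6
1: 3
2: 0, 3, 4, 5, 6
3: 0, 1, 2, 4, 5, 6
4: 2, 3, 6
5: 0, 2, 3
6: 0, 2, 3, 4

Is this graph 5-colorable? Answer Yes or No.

Yes

The chromatic number is 4. 0, 2, 3, 5 form a clique, so at least 4 colors are needed.
4 colors suffice: color a → {3}; color b → {1, 2}; color c → {5, 6}; color d → {0, 4}.
Since 5 ≥ 4, a proper 5-coloring certainly exists.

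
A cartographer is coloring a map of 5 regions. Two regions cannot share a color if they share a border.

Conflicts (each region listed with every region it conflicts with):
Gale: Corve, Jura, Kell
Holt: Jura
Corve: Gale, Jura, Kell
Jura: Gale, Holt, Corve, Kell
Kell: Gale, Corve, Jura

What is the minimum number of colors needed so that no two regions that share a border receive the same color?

Gale, Corve, Jura, Kell all conflict with each other, so at least 4 colors are needed.
A valid assignment using 4 colors: Gale=2, Holt=2, Corve=3, Jura=1, Kell=4. Every pair that conflicts lands in different colors.

4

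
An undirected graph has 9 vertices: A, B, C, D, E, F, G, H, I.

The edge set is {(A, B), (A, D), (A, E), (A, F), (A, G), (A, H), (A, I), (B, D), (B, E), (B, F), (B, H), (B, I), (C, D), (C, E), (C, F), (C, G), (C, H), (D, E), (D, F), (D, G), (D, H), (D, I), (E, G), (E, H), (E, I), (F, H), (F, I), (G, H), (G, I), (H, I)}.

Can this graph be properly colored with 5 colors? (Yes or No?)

A, B, D, F, H, I are mutually adjacent (a clique of size 6), so at least 6 colors are needed.
So 5 colors are not enough.

No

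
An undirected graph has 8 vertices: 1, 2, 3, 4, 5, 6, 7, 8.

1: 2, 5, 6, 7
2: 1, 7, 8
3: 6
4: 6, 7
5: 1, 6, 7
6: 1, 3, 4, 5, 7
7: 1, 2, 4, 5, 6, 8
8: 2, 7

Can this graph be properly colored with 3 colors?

1, 5, 6, 7 form a clique, so at least 4 colors are needed.
So 3 colors are not enough.

No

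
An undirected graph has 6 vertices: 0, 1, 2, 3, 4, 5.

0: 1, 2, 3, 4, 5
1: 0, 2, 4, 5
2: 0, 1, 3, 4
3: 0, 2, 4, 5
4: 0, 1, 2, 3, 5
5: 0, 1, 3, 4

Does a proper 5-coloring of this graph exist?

The chromatic number is 4. 0, 1, 4, 5 are mutually adjacent (a clique of size 4), so at least 4 colors are needed.
4 colors suffice: color a → {4}; color b → {0}; color c → {2, 5}; color d → {1, 3}.
Since 5 ≥ 4, a proper 5-coloring certainly exists.

Yes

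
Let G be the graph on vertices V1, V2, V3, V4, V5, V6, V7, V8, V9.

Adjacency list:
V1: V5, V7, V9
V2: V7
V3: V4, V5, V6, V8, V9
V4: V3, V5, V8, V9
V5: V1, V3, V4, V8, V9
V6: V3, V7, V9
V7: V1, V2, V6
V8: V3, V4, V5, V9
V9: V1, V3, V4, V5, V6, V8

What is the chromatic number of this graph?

5

V3, V4, V5, V8, V9 are pairwise adjacent (a clique of size 5), so at least 5 colors are needed.
A valid assignment using 5 colors: V1=3, V2=2, V3=3, V4=4, V5=2, V6=2, V7=1, V8=5, V9=1. Each edge has distinct colors on its endpoints.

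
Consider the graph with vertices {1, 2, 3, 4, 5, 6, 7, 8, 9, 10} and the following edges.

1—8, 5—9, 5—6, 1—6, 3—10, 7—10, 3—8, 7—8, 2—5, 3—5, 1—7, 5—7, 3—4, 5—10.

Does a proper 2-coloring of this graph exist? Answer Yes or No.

5, 7, 10 are mutually adjacent, so at least 3 colors are needed.
So 2 colors are not enough.

No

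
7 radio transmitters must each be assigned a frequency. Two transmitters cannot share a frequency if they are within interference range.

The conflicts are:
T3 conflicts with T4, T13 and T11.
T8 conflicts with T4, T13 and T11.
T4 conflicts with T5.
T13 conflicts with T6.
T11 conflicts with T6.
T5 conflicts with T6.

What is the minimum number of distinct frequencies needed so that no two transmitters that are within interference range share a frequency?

The cycle T8-T11-T6-T5-T4-T8 has odd length 5, so it cannot be 2-colored; at least 3 frequencies are needed.
3 frequencies suffice: frequency 1 → {T3, T8, T6}; frequency 2 → {T4, T13, T11}; frequency 3 → {T5}. No two conflicting transmitters share a frequency.

3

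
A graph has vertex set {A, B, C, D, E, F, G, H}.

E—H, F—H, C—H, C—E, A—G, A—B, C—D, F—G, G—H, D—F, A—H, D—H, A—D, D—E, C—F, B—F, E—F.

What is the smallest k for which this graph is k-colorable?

5

C, D, E, F, H are pairwise adjacent (a clique of size 5), so at least 5 colors are needed.
One proper 5-coloring: A=2, B=1, C=5, D=3, E=4, F=2, G=3, H=1. Every edge joins two different colors.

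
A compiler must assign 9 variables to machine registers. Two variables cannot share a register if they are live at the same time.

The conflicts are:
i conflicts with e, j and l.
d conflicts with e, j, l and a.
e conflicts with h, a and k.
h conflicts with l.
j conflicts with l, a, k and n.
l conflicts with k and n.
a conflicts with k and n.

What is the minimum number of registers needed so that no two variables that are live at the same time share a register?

3

d, j, a pairwise conflict, so at least 3 registers are needed.
3 registers suffice: register 1 → {e, j}; register 2 → {l, a}; register 3 → {i, d, h, k, n}. Each listed conflict is separated.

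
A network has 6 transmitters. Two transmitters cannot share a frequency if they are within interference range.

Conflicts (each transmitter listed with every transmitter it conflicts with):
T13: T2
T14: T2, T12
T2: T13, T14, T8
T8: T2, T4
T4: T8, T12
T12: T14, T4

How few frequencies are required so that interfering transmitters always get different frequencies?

3

The cycle T4-T12-T14-T2-T8-T4 has odd length 5, so it cannot be 2-colored; at least 3 frequencies are needed.
3 frequencies suffice: T13=2, T14=2, T2=1, T8=3, T4=2, T12=1. No two conflicting transmitters share a frequency.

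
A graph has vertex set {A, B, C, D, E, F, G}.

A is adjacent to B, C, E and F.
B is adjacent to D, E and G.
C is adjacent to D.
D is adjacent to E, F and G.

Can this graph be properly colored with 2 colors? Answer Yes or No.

No

B, D, G form a triangle, so at least 3 colors are needed.
So 2 colors are not enough.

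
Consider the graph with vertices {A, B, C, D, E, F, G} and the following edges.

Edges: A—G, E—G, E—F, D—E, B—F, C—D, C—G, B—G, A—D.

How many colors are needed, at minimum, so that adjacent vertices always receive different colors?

A and D are adjacent, so at least 2 colors are needed.
2 colors suffice: color 1 → {D, F, G}; color 2 → {A, B, C, E}. Each edge has distinct colors on its endpoints.

2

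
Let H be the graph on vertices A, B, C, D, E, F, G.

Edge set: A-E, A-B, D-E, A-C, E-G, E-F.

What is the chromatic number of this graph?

E and F are adjacent, so at least 2 colors are needed.
2 colors suffice: color 1 → {B, C, E}; color 2 → {A, D, F, G}. Every edge joins two different colors.

2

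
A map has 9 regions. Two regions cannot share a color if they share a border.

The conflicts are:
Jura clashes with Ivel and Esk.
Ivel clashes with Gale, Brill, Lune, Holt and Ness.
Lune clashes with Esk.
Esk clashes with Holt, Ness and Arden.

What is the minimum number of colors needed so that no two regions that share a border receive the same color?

Esk and Holt conflict, so at least 2 colors are needed.
One proper 2-coloring: Jura=2, Ivel=1, Gale=2, Brill=2, Lune=2, Esk=1, Holt=2, Ness=2, Arden=2. Every pair that conflicts lands in different colors.

2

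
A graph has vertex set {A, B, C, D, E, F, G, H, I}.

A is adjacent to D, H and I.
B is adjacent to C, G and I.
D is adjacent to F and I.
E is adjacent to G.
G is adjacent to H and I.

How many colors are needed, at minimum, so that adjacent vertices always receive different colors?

3

B, G, I are mutually adjacent, so at least 3 colors are needed.
One proper 3-coloring: A=3, B=3, C=1, D=1, E=2, F=2, G=1, H=2, I=2. No two adjacent vertices share a color.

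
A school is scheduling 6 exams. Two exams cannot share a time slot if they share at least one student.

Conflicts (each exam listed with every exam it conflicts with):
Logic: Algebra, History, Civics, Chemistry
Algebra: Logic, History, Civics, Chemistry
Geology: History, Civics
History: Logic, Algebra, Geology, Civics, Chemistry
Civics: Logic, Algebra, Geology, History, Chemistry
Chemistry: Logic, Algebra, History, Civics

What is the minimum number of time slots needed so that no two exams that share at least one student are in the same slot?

5

Logic, Algebra, History, Civics, Chemistry are mutually in conflict, so at least 5 time slots are needed.
5 time slots suffice: Logic=5, Algebra=3, Geology=3, History=1, Civics=2, Chemistry=4. No two conflicting exams share a time slot.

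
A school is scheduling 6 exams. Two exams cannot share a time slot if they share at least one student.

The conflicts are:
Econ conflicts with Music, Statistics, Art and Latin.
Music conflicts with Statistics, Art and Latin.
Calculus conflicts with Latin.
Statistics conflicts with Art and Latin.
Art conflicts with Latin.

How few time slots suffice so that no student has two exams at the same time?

Econ, Music, Statistics, Art, Latin all conflict with each other, so at least 5 time slots are needed.
Using 5 time slots: Econ=2, Music=3, Calculus=2, Statistics=5, Art=4, Latin=1. Every pair that conflicts lands in different time slots.

5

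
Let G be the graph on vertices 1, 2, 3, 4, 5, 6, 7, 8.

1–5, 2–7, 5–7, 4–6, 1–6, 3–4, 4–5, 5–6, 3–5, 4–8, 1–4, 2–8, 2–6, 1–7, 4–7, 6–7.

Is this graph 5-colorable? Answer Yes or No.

The chromatic number is 5. 1, 4, 5, 6, 7 are mutually adjacent (a clique of size 5), so at least 5 colors are needed.
5 colors suffice: 1=e, 2=a, 3=c, 4=a, 5=b, 6=c, 7=d, 8=b.
That is already a proper 5-coloring.

Yes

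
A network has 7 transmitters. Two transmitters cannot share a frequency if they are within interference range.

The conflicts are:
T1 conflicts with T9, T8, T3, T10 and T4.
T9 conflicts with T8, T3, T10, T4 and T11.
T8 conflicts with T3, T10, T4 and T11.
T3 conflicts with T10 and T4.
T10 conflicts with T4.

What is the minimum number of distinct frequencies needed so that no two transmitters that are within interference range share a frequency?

6

T1, T9, T8, T3, T10, T4 are mutually in conflict, so at least 6 frequencies are needed.
6 frequencies suffice: frequency 1 → {T8}; frequency 2 → {T9}; frequency 3 → {T3, T11}; frequency 4 → {T10}; frequency 5 → {T4}; frequency 6 → {T1}. Each listed conflict is separated.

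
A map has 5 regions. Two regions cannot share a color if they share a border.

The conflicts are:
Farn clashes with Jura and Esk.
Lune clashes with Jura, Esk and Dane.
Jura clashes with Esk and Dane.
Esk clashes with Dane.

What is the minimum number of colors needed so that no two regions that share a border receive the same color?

4

Lune, Jura, Esk, Dane are mutually in conflict, so at least 4 colors are needed.
4 colors suffice: color 1 → {Jura}; color 2 → {Esk}; color 3 → {Farn, Lune}; color 4 → {Dane}. No two conflicting regions share a color.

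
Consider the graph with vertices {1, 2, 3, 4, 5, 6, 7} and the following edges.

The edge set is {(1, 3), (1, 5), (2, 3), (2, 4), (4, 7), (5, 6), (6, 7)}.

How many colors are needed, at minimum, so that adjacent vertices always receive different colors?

3

The cycle 7-6-5-1-3-2-4-7 has odd length 7, so it cannot be 2-colored; at least 3 colors are needed.
A valid assignment using 3 colors: 1=red, 2=red, 3=blue, 4=blue, 5=blue, 6=green, 7=red. Each edge has distinct colors on its endpoints.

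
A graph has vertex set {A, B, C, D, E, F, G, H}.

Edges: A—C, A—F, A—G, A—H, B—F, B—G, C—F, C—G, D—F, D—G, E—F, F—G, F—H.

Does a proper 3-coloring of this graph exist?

A, C, F, G are mutually adjacent (a clique of size 4), so at least 4 colors are needed.
So 3 colors are not enough.

No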